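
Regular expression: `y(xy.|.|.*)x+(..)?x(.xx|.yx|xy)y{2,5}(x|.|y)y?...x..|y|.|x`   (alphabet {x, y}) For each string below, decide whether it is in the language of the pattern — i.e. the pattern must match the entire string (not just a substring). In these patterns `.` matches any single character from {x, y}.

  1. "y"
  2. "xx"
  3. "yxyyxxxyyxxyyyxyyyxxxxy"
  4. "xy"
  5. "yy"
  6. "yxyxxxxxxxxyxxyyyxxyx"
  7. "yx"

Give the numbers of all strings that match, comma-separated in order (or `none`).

1 → match
2 → no match
3 → no match
4 → no match
5 → no match
6 → no match
7 → no match

1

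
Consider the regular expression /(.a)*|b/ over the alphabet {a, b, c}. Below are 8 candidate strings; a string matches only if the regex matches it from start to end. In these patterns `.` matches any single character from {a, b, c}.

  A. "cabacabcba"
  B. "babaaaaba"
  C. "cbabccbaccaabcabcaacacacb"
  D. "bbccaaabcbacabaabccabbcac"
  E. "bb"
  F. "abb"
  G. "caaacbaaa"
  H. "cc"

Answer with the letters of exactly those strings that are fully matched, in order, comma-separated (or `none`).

none

A → no match
B → no match
C → no match
D → no match
E → no match
F → no match
G → no match
H → no match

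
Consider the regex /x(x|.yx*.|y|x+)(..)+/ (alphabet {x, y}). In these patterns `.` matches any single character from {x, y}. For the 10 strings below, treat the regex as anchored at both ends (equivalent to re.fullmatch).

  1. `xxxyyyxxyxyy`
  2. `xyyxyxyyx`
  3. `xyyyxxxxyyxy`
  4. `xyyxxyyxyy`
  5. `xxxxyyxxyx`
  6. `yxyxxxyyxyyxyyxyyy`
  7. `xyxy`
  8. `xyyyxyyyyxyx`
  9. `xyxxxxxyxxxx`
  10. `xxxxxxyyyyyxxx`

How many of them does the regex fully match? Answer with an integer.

9

1. `xxxyyyxxyxyy` → match
2. `xyyxyxyyx` → match
3. `xyyyxxxxyyxy` → match
4. `xyyxxyyxyy` → match
5. `xxxxyyxxyx` → match
6 → no match — must start with `x`
7. `xyxy` → match
8. `xyyyxyyyyxyx` → match
9. `xyxxxxxyxxxx` → match
10 → match
Total matched: 9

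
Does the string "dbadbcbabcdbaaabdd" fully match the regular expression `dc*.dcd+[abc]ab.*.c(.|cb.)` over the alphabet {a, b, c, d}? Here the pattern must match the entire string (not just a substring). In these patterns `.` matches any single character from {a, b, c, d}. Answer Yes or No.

No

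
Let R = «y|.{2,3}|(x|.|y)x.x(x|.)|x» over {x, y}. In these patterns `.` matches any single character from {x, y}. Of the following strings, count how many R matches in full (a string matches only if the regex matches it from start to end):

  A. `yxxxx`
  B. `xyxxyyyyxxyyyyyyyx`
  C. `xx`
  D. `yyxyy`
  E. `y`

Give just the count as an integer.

3

A. `yxxxx` → match
B → no match
C. `xx` → match
D. `yyxyy` → no match
E. `y` → match
Total matched: 3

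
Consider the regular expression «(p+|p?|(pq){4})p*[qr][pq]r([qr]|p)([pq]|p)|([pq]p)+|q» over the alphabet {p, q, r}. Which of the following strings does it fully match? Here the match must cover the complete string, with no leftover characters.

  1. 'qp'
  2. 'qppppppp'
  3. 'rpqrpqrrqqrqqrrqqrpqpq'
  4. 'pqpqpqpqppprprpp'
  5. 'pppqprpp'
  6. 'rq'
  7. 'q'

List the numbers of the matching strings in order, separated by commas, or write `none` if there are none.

1 → match
2 → match
3 → no match
4 → match
5 → match
6 → no match
7 → match

1, 2, 4, 5, 7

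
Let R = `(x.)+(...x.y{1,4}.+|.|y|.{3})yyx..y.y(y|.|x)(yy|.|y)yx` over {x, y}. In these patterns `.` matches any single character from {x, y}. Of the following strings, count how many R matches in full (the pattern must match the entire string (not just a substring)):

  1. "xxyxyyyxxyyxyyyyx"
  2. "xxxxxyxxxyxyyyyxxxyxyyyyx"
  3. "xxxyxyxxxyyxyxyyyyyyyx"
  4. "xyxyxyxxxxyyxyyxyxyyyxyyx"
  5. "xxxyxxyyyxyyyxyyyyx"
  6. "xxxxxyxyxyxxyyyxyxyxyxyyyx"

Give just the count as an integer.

6

1 → match
2 → match
3 → match
4 → match
5 → match
6 → match
Total matched: 6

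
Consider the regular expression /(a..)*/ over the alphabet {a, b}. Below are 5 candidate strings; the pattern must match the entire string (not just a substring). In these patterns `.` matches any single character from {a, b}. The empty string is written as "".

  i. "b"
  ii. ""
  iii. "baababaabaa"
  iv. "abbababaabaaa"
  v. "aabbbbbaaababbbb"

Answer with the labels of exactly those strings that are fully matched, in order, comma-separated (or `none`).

i → no match
ii → match
iii → no match
iv → no match
v → no match

ii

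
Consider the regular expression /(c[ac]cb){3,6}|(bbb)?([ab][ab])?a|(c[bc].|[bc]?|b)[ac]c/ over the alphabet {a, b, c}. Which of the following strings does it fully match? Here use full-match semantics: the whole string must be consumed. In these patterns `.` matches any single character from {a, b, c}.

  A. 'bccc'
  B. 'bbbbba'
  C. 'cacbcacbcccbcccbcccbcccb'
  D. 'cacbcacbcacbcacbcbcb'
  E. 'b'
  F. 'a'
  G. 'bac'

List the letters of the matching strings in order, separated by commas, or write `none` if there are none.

A. 'bccc' → no match
B. 'bbbbba' → match
C → match
D → no match
E. 'b' → no match
F. 'a' → match
G. 'bac' → match

B, C, F, G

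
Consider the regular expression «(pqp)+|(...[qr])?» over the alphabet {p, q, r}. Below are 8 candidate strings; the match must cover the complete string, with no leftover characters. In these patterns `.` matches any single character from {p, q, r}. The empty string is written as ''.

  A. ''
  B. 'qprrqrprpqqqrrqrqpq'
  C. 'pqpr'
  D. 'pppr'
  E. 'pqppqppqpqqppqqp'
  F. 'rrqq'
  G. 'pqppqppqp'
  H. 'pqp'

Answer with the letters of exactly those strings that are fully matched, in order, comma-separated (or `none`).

A → match
B → no match
C → match
D → match
E → no match
F → match
G → match
H → match

A, C, D, F, G, H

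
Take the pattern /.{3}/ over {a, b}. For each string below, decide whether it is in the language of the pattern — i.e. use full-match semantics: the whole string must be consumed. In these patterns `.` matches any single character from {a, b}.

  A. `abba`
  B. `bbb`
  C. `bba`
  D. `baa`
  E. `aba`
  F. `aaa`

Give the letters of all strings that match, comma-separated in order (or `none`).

A → no match
B → match
C → match
D → match
E → match
F → match

B, C, D, E, F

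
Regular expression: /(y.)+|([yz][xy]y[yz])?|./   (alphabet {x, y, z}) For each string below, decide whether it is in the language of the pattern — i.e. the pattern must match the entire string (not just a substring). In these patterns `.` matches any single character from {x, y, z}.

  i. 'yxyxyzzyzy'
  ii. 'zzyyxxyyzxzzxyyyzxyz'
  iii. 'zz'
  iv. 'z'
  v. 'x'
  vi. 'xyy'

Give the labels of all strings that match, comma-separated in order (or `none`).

i → no match
ii → no match
iii → no match
iv → match
v → match
vi → no match

iv, v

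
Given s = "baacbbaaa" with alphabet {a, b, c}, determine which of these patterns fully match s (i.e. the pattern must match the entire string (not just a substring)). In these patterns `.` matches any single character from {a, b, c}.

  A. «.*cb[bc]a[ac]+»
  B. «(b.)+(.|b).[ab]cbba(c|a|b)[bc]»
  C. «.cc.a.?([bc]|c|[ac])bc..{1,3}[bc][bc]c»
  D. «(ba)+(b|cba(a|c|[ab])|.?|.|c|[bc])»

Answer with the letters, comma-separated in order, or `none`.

A

A → match
B → no match
C → no match — must end with "c"
D → no match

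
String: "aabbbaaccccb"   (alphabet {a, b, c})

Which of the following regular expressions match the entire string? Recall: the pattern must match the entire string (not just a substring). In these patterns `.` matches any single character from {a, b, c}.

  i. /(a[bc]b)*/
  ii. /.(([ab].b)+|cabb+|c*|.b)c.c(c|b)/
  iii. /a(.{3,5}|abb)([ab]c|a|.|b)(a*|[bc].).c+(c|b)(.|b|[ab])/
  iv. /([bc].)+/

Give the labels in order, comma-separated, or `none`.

iii

i → no match
ii → no match
iii → match
iv → no match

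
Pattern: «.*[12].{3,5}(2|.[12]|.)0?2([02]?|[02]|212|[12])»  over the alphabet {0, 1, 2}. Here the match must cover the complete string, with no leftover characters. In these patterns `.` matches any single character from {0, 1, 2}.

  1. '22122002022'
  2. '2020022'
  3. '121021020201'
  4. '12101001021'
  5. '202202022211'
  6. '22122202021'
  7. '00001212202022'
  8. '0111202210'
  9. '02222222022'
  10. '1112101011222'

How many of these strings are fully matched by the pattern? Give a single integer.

7

1 → match
2 → match
3 → no match
4 → match
5 → no match
6 → match
7 → match
8 → no match
9 → match
10 → match
Total matched: 7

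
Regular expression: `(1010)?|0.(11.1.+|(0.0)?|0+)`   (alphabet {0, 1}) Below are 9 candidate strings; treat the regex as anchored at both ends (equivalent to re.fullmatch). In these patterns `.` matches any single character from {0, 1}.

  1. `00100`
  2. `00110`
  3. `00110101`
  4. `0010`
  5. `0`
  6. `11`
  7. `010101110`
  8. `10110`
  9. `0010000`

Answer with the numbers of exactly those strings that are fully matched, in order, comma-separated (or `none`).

1. `00100` → no match
2. `00110` → no match
3. `00110101` → match
4. `0010` → no match
5. `0` → no match
6. `11` → no match
7. `010101110` → no match
8. `10110` → no match
9. `0010000` → no match

3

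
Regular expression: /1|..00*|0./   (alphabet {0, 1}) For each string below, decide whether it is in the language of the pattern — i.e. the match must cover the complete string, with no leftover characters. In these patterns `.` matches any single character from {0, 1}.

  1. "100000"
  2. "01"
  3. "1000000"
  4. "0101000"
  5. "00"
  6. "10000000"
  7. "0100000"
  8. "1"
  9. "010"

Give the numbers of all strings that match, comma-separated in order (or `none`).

1 → match
2 → match
3 → match
4 → no match
5 → match
6 → match
7 → match
8 → match
9 → match

1, 2, 3, 5, 6, 7, 8, 9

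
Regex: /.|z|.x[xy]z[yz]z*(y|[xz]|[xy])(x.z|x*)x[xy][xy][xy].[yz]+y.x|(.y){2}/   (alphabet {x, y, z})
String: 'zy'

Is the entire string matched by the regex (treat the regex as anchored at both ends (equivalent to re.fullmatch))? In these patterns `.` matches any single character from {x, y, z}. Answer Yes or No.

No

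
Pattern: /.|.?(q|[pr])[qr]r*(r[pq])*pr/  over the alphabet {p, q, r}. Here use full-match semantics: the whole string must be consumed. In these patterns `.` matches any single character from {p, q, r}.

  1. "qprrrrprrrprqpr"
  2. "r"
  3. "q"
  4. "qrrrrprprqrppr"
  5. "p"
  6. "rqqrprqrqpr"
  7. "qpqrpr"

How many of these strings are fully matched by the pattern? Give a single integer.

6

1 → no match
2 → match
3 → match
4 → match
5 → match
6 → match
7 → match
Total matched: 6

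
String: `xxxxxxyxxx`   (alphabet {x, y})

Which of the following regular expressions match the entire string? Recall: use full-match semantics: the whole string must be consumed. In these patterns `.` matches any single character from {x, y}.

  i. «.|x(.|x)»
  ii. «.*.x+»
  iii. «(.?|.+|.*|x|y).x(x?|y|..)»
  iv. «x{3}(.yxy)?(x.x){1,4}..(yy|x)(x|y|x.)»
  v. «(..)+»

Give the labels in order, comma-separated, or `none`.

ii, iii, iv, v

i → no match
ii → match
iii → match
iv → match
v → match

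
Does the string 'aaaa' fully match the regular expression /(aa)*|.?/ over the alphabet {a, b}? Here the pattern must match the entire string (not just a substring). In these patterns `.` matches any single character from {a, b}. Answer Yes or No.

Yes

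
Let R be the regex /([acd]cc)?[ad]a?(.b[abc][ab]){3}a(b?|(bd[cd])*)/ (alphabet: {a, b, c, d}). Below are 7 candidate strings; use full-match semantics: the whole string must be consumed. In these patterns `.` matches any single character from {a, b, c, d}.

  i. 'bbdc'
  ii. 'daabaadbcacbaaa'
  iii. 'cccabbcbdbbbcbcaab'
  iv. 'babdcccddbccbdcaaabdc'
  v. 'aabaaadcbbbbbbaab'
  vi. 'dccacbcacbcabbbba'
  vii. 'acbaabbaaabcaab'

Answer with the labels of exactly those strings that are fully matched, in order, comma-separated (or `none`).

i → no match
ii → match
iii → match
iv → no match
v → no match
vi → match
vii → match

ii, iii, vi, vii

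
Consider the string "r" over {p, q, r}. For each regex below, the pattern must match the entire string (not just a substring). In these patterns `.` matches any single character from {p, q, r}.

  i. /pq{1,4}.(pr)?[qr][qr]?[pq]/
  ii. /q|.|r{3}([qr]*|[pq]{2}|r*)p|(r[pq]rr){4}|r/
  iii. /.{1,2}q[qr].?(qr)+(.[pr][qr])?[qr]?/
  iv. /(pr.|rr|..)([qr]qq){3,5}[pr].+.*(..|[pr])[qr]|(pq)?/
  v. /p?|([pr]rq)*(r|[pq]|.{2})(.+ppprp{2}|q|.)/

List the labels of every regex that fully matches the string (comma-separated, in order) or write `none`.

i → no match — must start with "pq"
ii → match
iii → no match
iv → no match
v → no match

ii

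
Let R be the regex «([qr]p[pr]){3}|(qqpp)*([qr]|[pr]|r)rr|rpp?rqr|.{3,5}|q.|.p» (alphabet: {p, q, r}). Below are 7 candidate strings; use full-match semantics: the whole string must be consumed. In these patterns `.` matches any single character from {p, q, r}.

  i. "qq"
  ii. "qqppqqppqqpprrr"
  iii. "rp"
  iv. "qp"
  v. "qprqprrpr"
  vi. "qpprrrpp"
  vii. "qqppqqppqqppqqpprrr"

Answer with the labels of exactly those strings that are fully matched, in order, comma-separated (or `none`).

i. "qq" → match
ii → match
iii. "rp" → match
iv. "qp" → match
v. "qprqprrpr" → match
vi. "qpprrrpp" → no match
vii → match

i, ii, iii, iv, v, vii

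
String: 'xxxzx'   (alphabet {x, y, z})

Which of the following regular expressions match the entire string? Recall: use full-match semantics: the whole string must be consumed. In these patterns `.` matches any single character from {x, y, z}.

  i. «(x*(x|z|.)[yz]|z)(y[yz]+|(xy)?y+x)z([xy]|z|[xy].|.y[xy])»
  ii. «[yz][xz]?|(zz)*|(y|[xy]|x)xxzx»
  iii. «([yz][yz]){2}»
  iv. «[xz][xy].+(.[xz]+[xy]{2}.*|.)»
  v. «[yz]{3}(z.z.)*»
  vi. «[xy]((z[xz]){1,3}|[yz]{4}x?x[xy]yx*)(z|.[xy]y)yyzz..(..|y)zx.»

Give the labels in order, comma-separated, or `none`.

i → no match
ii → match
iii → no match
iv → match
v → no match
vi → no match

ii, iv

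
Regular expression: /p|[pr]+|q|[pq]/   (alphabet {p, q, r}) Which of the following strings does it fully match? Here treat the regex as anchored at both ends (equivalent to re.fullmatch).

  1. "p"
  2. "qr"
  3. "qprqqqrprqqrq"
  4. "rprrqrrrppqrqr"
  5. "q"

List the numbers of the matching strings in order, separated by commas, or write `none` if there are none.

1, 5

1. "p" → match
2. "qr" → no match
3 → no match
4 → no match
5. "q" → match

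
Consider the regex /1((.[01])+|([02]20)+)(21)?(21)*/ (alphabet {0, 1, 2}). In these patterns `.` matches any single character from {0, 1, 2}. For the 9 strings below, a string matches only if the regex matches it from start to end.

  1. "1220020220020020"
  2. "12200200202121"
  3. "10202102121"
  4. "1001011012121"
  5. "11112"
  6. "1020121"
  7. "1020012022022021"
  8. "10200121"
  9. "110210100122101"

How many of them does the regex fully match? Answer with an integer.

3

1 → match
2 → match
3 → no match
4 → match
5 → no match
6 → no match
7 → no match
8 → no match
9 → no match
Total matched: 3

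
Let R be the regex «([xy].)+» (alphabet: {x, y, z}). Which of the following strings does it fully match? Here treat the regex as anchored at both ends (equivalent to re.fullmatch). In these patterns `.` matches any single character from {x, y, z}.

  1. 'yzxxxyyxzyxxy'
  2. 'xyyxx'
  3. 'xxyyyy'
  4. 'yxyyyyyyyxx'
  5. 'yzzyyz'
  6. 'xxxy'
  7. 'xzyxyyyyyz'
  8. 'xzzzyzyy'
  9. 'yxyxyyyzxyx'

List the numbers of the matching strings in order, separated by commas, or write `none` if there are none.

1 → no match
2 → no match
3 → match
4 → no match
5 → no match
6 → match
7 → match
8 → no match
9 → no match

3, 6, 7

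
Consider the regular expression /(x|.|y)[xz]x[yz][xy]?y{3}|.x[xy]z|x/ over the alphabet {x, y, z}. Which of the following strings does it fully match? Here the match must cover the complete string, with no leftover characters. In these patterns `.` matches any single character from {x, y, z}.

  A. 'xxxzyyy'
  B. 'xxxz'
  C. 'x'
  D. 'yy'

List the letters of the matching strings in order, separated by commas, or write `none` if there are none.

A, B, C

A → match
B → match
C → match
D → no match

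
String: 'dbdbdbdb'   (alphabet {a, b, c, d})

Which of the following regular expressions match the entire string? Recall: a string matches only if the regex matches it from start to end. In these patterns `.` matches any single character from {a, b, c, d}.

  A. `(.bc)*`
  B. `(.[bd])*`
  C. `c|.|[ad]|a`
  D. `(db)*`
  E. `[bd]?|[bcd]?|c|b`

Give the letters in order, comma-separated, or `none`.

B, D

A → no match
B → match
C → no match
D → match
E → no match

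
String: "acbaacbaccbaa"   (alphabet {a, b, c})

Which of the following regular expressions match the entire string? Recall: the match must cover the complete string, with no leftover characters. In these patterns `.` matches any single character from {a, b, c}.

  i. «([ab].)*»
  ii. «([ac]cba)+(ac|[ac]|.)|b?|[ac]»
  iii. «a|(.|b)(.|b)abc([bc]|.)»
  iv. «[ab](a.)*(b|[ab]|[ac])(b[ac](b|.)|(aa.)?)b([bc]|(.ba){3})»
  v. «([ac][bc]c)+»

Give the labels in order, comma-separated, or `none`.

i → no match
ii → match
iii → no match
iv → no match
v → no match — must end with "c"

ii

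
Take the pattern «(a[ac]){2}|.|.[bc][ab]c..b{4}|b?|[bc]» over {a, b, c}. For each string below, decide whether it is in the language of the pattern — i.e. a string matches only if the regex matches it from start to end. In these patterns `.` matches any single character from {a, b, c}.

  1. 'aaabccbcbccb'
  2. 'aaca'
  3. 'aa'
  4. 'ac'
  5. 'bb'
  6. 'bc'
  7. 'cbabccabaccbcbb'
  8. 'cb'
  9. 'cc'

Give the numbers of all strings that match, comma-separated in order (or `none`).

none

1 → no match
2 → no match
3 → no match
4 → no match
5 → no match
6 → no match
7 → no match
8 → no match
9 → no match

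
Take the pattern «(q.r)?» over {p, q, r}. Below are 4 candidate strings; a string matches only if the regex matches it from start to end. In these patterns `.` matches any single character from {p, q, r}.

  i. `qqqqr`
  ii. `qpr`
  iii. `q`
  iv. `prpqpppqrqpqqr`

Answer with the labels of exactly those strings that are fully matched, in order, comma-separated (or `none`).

i. `qqqqr` → no match
ii. `qpr` → match
iii. `q` → no match
iv → no match

ii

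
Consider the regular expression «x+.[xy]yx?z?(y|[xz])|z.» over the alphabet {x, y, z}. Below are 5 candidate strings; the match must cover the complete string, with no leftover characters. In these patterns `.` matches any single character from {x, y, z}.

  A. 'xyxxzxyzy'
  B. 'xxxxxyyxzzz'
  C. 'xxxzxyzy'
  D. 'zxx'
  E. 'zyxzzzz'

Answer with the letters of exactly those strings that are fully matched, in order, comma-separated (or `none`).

A. 'xyxxzxyzy' → no match
B. 'xxxxxyyxzzz' → no match
C. 'xxxzxyzy' → match
D. 'zxx' → no match
E. 'zyxzzzz' → no match

C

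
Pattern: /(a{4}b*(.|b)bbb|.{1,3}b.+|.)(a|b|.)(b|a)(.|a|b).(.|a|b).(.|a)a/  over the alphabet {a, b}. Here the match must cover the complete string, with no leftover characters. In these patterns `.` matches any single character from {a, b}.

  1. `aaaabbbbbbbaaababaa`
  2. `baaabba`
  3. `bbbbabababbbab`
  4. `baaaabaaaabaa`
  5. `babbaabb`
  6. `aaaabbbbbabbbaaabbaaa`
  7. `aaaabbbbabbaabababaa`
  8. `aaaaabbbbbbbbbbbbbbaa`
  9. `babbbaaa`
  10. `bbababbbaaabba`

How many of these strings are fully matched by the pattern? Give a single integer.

3

1 → match
2 → no match
3 → no match — must end with `a`
4 → no match
5 → no match — must end with `a`
6 → match
7 → no match
8 → no match
9 → no match
10 → match
Total matched: 3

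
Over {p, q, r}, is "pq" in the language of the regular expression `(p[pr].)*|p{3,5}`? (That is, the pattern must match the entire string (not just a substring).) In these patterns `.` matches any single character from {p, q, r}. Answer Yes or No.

No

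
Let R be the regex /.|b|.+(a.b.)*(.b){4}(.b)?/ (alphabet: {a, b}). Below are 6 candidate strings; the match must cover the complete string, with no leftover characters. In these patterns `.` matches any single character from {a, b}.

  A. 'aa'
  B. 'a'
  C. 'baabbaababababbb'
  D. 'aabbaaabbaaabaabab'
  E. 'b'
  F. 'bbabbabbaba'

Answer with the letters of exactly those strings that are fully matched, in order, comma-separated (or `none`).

B, C, E

A. 'aa' → no match
B. 'a' → match
C → match
D → no match
E. 'b' → match
F. 'bbabbabbaba' → no match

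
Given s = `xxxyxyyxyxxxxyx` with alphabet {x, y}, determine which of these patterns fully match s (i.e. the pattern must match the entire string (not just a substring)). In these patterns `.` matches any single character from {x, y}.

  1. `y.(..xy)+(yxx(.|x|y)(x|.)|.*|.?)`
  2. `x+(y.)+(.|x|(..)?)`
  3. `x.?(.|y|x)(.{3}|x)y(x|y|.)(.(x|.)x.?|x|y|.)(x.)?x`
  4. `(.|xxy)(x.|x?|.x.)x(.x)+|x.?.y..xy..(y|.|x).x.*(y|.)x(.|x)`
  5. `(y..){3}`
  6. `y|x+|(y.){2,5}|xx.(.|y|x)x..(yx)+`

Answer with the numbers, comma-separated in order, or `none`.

1 → no match — must start with `y`
2 → no match
3 → match
4 → no match
5 → no match — must start with `y`
6 → no match

3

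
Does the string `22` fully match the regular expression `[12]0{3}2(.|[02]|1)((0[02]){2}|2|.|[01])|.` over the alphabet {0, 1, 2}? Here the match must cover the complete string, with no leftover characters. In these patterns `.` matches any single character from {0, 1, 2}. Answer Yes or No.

No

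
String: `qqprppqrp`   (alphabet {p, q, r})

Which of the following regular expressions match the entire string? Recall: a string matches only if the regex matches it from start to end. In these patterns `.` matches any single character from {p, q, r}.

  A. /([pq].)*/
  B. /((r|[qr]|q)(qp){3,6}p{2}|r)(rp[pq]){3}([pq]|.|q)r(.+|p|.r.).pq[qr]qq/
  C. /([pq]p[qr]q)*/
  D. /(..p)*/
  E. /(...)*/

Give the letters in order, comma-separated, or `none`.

D, E

A → no match
B → no match — must end with `qq`
C → no match
D → match
E → match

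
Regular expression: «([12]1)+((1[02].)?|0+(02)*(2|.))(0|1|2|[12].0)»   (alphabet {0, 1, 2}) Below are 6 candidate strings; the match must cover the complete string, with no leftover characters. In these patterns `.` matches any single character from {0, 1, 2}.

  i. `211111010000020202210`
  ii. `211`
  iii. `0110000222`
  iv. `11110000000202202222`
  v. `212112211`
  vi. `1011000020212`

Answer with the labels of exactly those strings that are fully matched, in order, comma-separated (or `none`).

ii

i → no match
ii. `211` → match
iii. `0110000222` → no match
iv → no match
v. `212112211` → no match
vi → no match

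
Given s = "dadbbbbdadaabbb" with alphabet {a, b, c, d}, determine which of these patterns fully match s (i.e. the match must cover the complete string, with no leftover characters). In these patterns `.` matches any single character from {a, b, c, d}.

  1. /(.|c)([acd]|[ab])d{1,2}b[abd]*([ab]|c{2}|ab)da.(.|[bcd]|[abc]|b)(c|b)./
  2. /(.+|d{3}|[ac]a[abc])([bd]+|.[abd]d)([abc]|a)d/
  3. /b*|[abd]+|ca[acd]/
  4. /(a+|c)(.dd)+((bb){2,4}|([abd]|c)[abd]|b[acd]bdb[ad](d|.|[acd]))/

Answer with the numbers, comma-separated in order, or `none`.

1 → match
2 → no match — must end with "d"
3 → match
4 → no match

1, 3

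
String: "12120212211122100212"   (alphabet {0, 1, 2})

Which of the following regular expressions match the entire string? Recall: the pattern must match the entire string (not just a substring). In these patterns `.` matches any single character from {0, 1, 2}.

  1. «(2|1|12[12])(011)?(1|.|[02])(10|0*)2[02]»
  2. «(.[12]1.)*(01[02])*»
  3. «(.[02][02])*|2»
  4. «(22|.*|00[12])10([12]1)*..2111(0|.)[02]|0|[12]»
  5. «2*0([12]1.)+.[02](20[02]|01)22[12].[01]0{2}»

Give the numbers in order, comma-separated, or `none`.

1 → no match
2 → match
3 → no match
4 → no match
5 → no match — must end with "0"

2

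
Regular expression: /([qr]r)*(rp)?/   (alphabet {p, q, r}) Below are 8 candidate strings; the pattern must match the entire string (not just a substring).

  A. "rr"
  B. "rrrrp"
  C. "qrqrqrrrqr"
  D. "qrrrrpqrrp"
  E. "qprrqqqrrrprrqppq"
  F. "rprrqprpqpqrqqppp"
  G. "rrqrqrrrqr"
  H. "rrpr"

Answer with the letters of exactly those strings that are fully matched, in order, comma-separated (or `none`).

A → match
B → no match
C → match
D → no match
E → no match
F → no match
G → match
H → no match

A, C, G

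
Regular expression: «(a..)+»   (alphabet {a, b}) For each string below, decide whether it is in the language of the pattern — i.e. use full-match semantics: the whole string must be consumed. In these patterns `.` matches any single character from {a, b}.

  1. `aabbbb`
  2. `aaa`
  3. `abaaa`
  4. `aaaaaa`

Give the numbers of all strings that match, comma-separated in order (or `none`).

2, 4

1 → no match
2 → match
3 → no match
4 → match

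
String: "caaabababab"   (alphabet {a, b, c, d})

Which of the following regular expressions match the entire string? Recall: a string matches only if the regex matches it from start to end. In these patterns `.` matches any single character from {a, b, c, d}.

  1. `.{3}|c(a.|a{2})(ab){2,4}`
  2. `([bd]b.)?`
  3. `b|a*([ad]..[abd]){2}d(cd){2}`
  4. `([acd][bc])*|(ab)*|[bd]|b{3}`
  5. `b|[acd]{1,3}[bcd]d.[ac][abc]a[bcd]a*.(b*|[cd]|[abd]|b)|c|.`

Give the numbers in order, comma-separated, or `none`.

1 → match
2 → no match
3 → no match
4 → no match
5 → no match

1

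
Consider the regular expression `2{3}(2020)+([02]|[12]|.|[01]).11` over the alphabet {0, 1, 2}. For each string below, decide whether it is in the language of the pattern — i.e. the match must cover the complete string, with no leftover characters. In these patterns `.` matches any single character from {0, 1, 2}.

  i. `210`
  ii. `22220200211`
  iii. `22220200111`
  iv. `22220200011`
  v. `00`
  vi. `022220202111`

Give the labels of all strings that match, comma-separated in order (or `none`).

ii, iii, iv

i → no match — must end with `11`
ii → match
iii → match
iv → match
v → no match — must start with `2`
vi → no match — must start with `2`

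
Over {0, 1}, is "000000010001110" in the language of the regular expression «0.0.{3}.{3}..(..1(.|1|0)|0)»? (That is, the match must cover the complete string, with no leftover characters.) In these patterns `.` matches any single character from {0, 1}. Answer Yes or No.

Yes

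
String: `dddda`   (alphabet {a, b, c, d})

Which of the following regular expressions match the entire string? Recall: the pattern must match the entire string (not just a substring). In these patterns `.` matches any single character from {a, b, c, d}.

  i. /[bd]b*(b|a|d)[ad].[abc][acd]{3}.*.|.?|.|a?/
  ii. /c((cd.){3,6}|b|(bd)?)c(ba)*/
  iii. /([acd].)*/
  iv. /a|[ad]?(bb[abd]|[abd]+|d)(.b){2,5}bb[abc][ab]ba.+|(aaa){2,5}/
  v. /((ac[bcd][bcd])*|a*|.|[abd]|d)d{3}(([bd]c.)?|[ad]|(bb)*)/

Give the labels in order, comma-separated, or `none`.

i → no match
ii → no match — must start with `c`
iii → no match
iv → no match
v → match

v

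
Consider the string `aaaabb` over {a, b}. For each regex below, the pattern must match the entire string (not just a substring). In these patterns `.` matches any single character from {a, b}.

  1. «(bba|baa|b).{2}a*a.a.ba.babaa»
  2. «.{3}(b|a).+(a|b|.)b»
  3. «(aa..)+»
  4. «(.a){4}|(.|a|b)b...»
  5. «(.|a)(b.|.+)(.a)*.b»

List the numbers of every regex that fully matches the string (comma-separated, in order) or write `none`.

5

1 → no match — must end with `babaa`
2 → no match
3 → no match
4 → no match
5 → match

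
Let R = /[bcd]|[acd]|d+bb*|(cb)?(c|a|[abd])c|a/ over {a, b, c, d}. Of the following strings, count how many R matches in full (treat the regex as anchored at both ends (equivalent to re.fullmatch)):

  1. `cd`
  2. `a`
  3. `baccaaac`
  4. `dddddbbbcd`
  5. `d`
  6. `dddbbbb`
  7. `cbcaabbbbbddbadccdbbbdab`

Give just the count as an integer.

3

1 → no match
2 → match
3 → no match
4 → no match
5 → match
6 → match
7 → no match
Total matched: 3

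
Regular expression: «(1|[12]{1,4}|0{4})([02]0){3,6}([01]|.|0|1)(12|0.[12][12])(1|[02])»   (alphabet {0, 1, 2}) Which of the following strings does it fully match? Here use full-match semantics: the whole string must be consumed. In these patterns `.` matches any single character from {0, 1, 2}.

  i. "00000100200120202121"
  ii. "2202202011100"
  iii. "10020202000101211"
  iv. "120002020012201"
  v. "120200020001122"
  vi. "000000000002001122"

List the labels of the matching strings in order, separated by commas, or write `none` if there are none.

iii, v

i → no match
ii → no match
iii → match
iv → no match
v → match
vi → no match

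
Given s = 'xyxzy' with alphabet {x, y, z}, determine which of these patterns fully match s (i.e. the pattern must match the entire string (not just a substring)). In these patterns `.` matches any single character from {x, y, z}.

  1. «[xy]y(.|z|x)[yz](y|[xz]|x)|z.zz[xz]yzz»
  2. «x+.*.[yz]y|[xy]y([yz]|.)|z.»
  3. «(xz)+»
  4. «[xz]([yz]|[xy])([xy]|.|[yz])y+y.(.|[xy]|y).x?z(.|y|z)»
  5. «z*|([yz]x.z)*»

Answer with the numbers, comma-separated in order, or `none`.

1, 2

1 → match
2 → match
3 → no match — must start with 'xz'
4 → no match
5 → no match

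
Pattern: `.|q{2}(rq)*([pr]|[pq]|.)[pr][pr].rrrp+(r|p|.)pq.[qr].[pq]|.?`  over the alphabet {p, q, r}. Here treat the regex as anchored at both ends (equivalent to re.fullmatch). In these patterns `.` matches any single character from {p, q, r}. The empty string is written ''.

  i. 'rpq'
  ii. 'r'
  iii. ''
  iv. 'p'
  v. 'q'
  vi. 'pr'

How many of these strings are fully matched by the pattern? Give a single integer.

i → no match
ii → match
iii → match
iv → match
v → match
vi → no match
Total matched: 4

4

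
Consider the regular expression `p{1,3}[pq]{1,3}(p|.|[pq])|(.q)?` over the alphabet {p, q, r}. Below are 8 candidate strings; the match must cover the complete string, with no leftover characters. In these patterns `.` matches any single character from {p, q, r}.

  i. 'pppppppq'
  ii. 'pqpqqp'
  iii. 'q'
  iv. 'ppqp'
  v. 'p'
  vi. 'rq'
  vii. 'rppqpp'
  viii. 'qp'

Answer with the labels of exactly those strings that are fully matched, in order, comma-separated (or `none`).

iv, vi

i → no match
ii → no match
iii → no match
iv → match
v → no match
vi → match
vii → no match
viii → no match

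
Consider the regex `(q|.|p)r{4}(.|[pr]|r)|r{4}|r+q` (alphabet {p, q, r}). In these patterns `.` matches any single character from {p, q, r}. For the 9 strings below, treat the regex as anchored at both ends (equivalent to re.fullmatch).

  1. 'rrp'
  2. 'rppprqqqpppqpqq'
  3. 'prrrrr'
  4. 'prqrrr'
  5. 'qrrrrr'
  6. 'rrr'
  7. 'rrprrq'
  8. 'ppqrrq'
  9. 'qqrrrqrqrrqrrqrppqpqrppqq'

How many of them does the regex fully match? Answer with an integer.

1 → no match
2 → no match
3 → match
4 → no match
5 → match
6 → no match
7 → no match
8 → no match
9 → no match
Total matched: 2

2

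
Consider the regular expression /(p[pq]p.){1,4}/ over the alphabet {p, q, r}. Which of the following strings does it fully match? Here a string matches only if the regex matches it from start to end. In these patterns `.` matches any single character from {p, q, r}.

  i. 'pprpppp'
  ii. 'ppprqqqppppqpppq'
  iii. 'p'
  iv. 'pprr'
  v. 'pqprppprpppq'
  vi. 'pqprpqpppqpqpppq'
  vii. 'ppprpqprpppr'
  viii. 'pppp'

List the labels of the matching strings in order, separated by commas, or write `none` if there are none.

i. 'pprpppp' → no match
ii → no match
iii. 'p' → no match
iv. 'pprr' → no match
v. 'pqprppprpppq' → match
vi → match
vii. 'ppprpqprpppr' → match
viii. 'pppp' → match

v, vi, vii, viii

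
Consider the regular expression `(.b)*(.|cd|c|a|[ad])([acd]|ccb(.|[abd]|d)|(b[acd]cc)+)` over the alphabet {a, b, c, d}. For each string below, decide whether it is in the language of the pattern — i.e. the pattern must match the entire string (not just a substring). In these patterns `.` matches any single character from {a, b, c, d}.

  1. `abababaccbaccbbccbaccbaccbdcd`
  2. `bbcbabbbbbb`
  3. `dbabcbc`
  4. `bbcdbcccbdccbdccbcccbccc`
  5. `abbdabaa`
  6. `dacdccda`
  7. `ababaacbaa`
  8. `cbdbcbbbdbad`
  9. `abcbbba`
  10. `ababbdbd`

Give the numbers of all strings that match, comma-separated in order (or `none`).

1 → no match
2 → no match
3 → no match
4 → match
5 → no match
6 → no match
7 → no match
8 → match
9 → no match
10 → no match

4, 8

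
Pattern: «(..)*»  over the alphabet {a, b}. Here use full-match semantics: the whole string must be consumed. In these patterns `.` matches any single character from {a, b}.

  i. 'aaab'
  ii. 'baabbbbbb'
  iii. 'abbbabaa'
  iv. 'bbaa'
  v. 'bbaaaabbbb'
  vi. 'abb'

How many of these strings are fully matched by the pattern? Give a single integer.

4

i → match
ii → no match
iii → match
iv → match
v → match
vi → no match
Total matched: 4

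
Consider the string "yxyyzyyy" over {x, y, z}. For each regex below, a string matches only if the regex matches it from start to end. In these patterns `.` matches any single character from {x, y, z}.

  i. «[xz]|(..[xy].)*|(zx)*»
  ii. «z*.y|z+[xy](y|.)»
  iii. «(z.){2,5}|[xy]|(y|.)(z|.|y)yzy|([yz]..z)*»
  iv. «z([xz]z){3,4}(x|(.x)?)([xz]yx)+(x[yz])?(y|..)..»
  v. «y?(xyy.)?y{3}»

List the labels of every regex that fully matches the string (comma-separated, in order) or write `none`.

i, v

i → match
ii → no match
iii → no match
iv → no match — must start with "z"
v → match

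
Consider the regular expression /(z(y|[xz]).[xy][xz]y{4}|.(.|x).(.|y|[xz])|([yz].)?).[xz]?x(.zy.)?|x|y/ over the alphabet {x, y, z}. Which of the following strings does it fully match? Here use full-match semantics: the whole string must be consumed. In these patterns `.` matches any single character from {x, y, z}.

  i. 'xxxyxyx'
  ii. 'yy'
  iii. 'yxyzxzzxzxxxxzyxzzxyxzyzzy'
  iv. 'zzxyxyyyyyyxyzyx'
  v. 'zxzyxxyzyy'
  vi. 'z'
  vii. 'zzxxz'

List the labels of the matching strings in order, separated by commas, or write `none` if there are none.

i → no match
ii → no match
iii → no match
iv → no match
v → match
vi → no match
vii → no match

v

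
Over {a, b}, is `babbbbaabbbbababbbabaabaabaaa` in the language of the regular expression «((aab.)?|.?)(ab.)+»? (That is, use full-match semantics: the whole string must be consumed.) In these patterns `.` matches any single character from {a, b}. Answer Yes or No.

No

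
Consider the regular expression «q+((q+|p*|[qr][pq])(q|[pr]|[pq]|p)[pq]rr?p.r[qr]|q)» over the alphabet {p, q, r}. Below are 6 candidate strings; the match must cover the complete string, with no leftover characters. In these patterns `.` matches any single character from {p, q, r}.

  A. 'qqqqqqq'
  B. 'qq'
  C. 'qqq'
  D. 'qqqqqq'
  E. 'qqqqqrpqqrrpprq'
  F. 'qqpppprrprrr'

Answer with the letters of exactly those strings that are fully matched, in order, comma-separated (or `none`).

A. 'qqqqqqq' → match
B. 'qq' → match
C. 'qqq' → match
D. 'qqqqqq' → match
E → match
F. 'qqpppprrprrr' → match

A, B, C, D, E, F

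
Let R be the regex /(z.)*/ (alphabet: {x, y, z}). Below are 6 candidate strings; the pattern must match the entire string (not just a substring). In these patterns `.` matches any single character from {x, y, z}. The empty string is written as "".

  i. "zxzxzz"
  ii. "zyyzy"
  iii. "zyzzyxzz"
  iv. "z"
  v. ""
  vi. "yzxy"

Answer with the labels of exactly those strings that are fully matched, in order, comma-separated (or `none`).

i, v

i → match
ii → no match
iii → no match
iv → no match
v → match
vi → no match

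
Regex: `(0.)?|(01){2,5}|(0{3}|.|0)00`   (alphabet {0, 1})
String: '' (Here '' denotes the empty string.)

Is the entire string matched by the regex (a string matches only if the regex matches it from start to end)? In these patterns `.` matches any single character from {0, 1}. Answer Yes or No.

Yes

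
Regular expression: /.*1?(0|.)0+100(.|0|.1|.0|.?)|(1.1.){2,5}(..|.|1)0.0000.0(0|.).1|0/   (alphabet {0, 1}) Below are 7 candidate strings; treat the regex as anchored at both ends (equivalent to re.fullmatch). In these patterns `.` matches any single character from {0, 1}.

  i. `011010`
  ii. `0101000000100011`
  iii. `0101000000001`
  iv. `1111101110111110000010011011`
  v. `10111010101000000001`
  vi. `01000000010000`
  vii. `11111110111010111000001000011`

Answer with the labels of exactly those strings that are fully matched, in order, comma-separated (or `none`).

i → no match
ii → no match
iii → no match
iv → no match
v → match
vi → match
vii → no match

v, vi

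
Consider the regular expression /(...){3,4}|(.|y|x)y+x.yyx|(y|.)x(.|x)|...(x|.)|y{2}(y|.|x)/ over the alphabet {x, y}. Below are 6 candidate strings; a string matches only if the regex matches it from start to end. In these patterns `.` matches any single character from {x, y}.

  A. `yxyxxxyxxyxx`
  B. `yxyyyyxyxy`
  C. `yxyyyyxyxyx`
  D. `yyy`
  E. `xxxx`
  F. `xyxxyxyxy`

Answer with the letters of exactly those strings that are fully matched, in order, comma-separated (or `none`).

A, D, E, F

A → match
B → no match
C → no match
D → match
E → match
F → match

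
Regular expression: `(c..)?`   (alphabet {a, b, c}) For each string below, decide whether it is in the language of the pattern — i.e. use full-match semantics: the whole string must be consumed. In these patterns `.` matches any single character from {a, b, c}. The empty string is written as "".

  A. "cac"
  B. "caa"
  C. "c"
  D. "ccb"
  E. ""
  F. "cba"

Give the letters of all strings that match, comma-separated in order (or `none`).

A. "cac" → match
B. "caa" → match
C. "c" → no match
D. "ccb" → match
E. "" → match
F. "cba" → match

A, B, D, E, F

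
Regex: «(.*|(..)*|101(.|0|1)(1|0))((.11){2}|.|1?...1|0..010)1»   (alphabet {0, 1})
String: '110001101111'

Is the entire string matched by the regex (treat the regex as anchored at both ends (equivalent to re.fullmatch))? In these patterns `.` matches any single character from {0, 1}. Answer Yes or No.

Yes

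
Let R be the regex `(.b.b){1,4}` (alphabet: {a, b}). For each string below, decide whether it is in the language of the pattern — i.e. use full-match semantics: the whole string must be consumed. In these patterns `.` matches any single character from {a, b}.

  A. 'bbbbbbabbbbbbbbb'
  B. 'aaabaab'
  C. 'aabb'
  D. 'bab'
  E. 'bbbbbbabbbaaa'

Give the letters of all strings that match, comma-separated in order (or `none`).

A

A → match
B → no match
C → no match
D → no match
E → no match — must end with 'b'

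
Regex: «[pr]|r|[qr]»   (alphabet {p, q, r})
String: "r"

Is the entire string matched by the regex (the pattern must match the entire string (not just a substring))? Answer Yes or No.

Yes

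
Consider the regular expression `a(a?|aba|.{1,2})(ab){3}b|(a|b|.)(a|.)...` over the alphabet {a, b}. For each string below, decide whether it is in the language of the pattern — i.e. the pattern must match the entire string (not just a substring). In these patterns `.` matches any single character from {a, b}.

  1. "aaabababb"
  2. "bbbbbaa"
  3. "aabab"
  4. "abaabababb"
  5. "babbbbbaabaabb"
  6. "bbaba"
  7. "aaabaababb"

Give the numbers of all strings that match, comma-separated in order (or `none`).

1, 3, 4, 6

1 → match
2 → no match
3 → match
4 → match
5 → no match
6 → match
7 → no match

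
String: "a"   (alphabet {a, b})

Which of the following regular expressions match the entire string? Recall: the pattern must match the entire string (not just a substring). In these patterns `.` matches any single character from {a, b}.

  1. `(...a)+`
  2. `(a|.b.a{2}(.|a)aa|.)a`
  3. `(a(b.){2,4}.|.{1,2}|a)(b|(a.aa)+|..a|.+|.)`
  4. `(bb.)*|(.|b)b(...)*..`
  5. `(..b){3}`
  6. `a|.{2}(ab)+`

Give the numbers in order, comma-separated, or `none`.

1 → no match
2 → no match
3 → no match
4 → no match
5 → no match — must end with "b"
6 → match

6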